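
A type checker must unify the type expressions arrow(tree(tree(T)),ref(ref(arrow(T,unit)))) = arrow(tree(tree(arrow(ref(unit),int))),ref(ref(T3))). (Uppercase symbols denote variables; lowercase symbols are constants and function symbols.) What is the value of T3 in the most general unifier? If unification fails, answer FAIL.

Decompose arrow/2: tree(tree(T)) = tree(tree(arrow(ref(unit),int))),  ref(ref(arrow(T,unit))) = ref(ref(T3)).
Decompose tree/1: tree(T) = tree(arrow(ref(unit),int)).
Decompose tree/1: T = arrow(ref(unit),int).
Bind T := arrow(ref(unit),int); substituting into the remaining equation gives: ref(ref(arrow(arrow(ref(unit),int),unit))) = ref(ref(T3)).
Decompose ref/1: ref(arrow(arrow(ref(unit),int),unit)) = ref(T3).
Decompose ref/1: arrow(arrow(ref(unit),int),unit) = T3.
Bind T3 := arrow(arrow(ref(unit),int),unit).
MGU = { T := arrow(ref(unit),int), T3 := arrow(arrow(ref(unit),int),unit) }, so T3 := arrow(arrow(ref(unit),int),unit).

arrow(arrow(ref(unit),int),unit)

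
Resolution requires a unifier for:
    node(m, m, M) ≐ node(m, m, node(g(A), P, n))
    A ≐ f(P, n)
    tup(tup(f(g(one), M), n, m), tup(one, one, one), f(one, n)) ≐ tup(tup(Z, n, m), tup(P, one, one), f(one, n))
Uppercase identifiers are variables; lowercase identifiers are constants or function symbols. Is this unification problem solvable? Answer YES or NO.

Decompose node/3: m ≐ m,  m ≐ m,  M ≐ node(g(A), P, n).
Delete trivial equation m ≐ m.
Delete trivial equation m ≐ m.
Bind M := node(g(A), P, n); substituting into the one remaining equation that mentions M gives: tup(tup(f(g(one), node(g(A), P, n)), n, m), tup(one, one, one), f(one, n)) ≐ tup(tup(Z, n, m), tup(P, one, one), f(one, n)).
Bind A := f(P, n); substituting into the remaining equation gives: tup(tup(f(g(one), node(g(f(P, n)), P, n)), n, m), tup(one, one, one), f(one, n)) ≐ tup(tup(Z, n, m), tup(P, one, one), f(one, n)). Substituting into the earlier binding gives M := node(g(f(P, n)), P, n).
Decompose tup/3: tup(f(g(one), node(g(f(P, n)), P, n)), n, m) ≐ tup(Z, n, m),  tup(one, one, one) ≐ tup(P, one, one),  f(one, n) ≐ f(one, n).
Decompose tup/3: f(g(one), node(g(f(P, n)), P, n)) ≐ Z,  n ≐ n,  m ≐ m.
Bind Z := f(g(one), node(g(f(P, n)), P, n)); no other remaining equation mentions Z.
Delete trivial equation n ≐ n.
Delete trivial equation m ≐ m.
Decompose tup/3: one ≐ P,  one ≐ one,  one ≐ one.
Bind P := one; no other remaining equation mentions P. Substituting into the earlier bindings gives M := node(g(f(one, n)), one, n), A := f(one, n), Z := f(g(one), node(g(f(one, n)), one, n)).
Delete trivial equation one ≐ one.
Delete trivial equation one ≐ one.
Delete trivial equation f(one, n) ≐ f(one, n).
No equations remain and no clash or occurs-check failure arose, so a unifier exists.

YES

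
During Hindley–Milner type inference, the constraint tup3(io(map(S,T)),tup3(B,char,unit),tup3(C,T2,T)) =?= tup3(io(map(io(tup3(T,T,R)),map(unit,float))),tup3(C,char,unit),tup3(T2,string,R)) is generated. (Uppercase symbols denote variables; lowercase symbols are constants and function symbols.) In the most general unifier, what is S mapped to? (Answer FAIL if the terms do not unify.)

io(tup3(map(unit,float),map(unit,float),map(unit,float)))

Decompose tup3/3: io(map(S,T)) =?= io(map(io(tup3(T,T,R)),map(unit,float))),  tup3(B,char,unit) =?= tup3(C,char,unit),  tup3(C,T2,T) =?= tup3(T2,string,R).
Decompose io/1: map(S,T) =?= map(io(tup3(T,T,R)),map(unit,float)).
Decompose map/2: S =?= io(tup3(T,T,R)),  T =?= map(unit,float).
Bind S := io(tup3(T,T,R)); no other remaining equation mentions S.
Bind T := map(unit,float); substituting into the one remaining equation that mentions T gives: tup3(C,T2,map(unit,float)) =?= tup3(T2,string,R). Substituting into the earlier binding gives S := io(tup3(map(unit,float),map(unit,float),R)).
Decompose tup3/3: B =?= C,  char =?= char,  unit =?= unit.
Bind B := C; no other remaining equation mentions B.
Delete trivial equation char =?= char.
Delete trivial equation unit =?= unit.
Decompose tup3/3: C =?= T2,  T2 =?= string,  map(unit,float) =?= R.
Bind C := T2; no other remaining equation mentions C. Substituting into the earlier binding gives B := T2.
Bind T2 := string; no other remaining equation mentions T2. Substituting into the earlier bindings gives B := string, C := string.
Bind R := map(unit,float). Substituting into the earlier binding gives S := io(tup3(map(unit,float),map(unit,float),map(unit,float))).
MGU = { S := io(tup3(map(unit,float),map(unit,float),map(unit,float))), T := map(unit,float), B := string, C := string, T2 := string, R := map(unit,float) }, so S := io(tup3(map(unit,float),map(unit,float),map(unit,float))).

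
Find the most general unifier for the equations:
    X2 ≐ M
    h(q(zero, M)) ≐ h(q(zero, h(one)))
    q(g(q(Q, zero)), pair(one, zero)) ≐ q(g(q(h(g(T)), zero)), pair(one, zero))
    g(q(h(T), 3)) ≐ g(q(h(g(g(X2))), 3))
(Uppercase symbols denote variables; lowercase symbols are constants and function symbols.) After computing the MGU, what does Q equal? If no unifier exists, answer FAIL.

h(g(g(g(h(one)))))

Bind X2 := M; substituting into the one remaining equation that mentions X2 gives: g(q(h(T), 3)) ≐ g(q(h(g(g(M))), 3)).
Decompose h/1: q(zero, M) ≐ q(zero, h(one)).
Decompose q/2: zero ≐ zero,  M ≐ h(one).
Delete trivial equation zero ≐ zero.
Bind M := h(one); substituting into the one remaining equation that mentions M gives: g(q(h(T), 3)) ≐ g(q(h(g(g(h(one)))), 3)). Substituting into the earlier binding gives X2 := h(one).
Decompose q/2: g(q(Q, zero)) ≐ g(q(h(g(T)), zero)),  pair(one, zero) ≐ pair(one, zero).
Decompose g/1: q(Q, zero) ≐ q(h(g(T)), zero).
Decompose q/2: Q ≐ h(g(T)),  zero ≐ zero.
Bind Q := h(g(T)); no other remaining equation mentions Q.
Delete trivial equation zero ≐ zero.
Delete trivial equation pair(one, zero) ≐ pair(one, zero).
Decompose g/1: q(h(T), 3) ≐ q(h(g(g(h(one)))), 3).
Decompose q/2: h(T) ≐ h(g(g(h(one)))),  3 ≐ 3.
Decompose h/1: T ≐ g(g(h(one))).
Bind T := g(g(h(one))); no other remaining equation mentions T. Substituting into the earlier binding gives Q := h(g(g(g(h(one))))).
Delete trivial equation 3 ≐ 3.
MGU = { X2 ↦ h(one), M ↦ h(one), Q ↦ h(g(g(g(h(one))))), T ↦ g(g(h(one))) }, so Q ↦ h(g(g(g(h(one))))).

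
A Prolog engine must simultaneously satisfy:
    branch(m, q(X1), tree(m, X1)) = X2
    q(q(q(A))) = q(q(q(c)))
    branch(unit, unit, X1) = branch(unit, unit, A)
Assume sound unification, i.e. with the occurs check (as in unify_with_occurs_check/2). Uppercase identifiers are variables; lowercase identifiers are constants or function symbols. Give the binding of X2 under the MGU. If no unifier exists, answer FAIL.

Bind X2 := branch(m, q(X1), tree(m, X1)); no other remaining equation mentions X2.
Decompose q/1: q(q(A)) = q(q(c)).
Decompose q/1: q(A) = q(c).
Decompose q/1: A = c.
Bind A := c; substituting into the remaining equation gives: branch(unit, unit, X1) = branch(unit, unit, c).
Decompose branch/3: unit = unit,  unit = unit,  X1 = c.
Delete trivial equation unit = unit.
Delete trivial equation unit = unit.
Bind X1 := c. Substituting into the earlier binding gives X2 := branch(m, q(c), tree(m, c)).
MGU = { X2 = branch(m, q(c), tree(m, c)), A = c, X1 = c }, so X2 = branch(m, q(c), tree(m, c)).

branch(m, q(c), tree(m, c))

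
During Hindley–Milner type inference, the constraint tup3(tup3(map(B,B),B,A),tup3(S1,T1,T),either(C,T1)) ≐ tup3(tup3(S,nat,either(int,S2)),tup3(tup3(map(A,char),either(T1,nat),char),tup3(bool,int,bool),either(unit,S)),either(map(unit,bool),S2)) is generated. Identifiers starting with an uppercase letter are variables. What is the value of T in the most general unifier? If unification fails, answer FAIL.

either(unit,map(nat,nat))

Decompose tup3/3: tup3(map(B,B),B,A) ≐ tup3(S,nat,either(int,S2)),  tup3(S1,T1,T) ≐ tup3(tup3(map(A,char),either(T1,nat),char),tup3(bool,int,bool),either(unit,S)),  either(C,T1) ≐ either(map(unit,bool),S2).
Decompose tup3/3: map(B,B) ≐ S,  B ≐ nat,  A ≐ either(int,S2).
Bind S := map(B,B); substituting into the one remaining equation that mentions S gives: tup3(S1,T1,T) ≐ tup3(tup3(map(A,char),either(T1,nat),char),tup3(bool,int,bool),either(unit,map(B,B))).
Bind B := nat; substituting into the one remaining equation that mentions B gives: tup3(S1,T1,T) ≐ tup3(tup3(map(A,char),either(T1,nat),char),tup3(bool,int,bool),either(unit,map(nat,nat))). Substituting into the earlier binding gives S := map(nat,nat).
Bind A := either(int,S2); substituting into the one remaining equation that mentions A gives: tup3(S1,T1,T) ≐ tup3(tup3(map(either(int,S2),char),either(T1,nat),char),tup3(bool,int,bool),either(unit,map(nat,nat))).
Decompose tup3/3: S1 ≐ tup3(map(either(int,S2),char),either(T1,nat),char),  T1 ≐ tup3(bool,int,bool),  T ≐ either(unit,map(nat,nat)).
Bind S1 := tup3(map(either(int,S2),char),either(T1,nat),char); no other remaining equation mentions S1.
Bind T1 := tup3(bool,int,bool); substituting into the one remaining equation that mentions T1 gives: either(C,tup3(bool,int,bool)) ≐ either(map(unit,bool),S2). Substituting into the earlier binding gives S1 := tup3(map(either(int,S2),char),either(tup3(bool,int,bool),nat),char).
Bind T := either(unit,map(nat,nat)); no other remaining equation mentions T.
Decompose either/2: C ≐ map(unit,bool),  tup3(bool,int,bool) ≐ S2.
Bind C := map(unit,bool); no other remaining equation mentions C.
Bind S2 := tup3(bool,int,bool). Substituting into the earlier bindings gives A := either(int,tup3(bool,int,bool)), S1 := tup3(map(either(int,tup3(bool,int,bool)),char),either(tup3(bool,int,bool),nat),char).
MGU = { S -> map(nat,nat), B -> nat, A -> either(int,tup3(bool,int,bool)), S1 -> tup3(map(either(int,tup3(bool,int,bool)),char),either(tup3(bool,int,bool),nat),char), T1 -> tup3(bool,int,bool), T -> either(unit,map(nat,nat)), C -> map(unit,bool), S2 -> tup3(bool,int,bool) }, so T -> either(unit,map(nat,nat)).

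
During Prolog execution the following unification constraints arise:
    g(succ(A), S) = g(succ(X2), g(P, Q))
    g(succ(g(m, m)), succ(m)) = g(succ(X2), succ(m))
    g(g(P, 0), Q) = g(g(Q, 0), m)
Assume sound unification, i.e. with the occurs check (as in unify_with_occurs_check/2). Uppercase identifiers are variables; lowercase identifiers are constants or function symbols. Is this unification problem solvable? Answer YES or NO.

YES

Decompose g/2: succ(A) = succ(X2),  S = g(P, Q).
Decompose succ/1: A = X2.
Bind A := X2; no other remaining equation mentions A.
Bind S := g(P, Q); no other remaining equation mentions S.
Decompose g/2: succ(g(m, m)) = succ(X2),  succ(m) = succ(m).
Decompose succ/1: g(m, m) = X2.
Bind X2 := g(m, m); no other remaining equation mentions X2. Substituting into the earlier binding gives A := g(m, m).
Delete trivial equation succ(m) = succ(m).
Decompose g/2: g(P, 0) = g(Q, 0),  Q = m.
Decompose g/2: P = Q,  0 = 0.
Bind P := Q; no other remaining equation mentions P. Substituting into the earlier binding gives S := g(Q, Q).
Delete trivial equation 0 = 0.
Bind Q := m. Substituting into the earlier bindings gives S := g(m, m), P := m.
No equations remain and no clash or occurs-check failure arose, so a unifier exists.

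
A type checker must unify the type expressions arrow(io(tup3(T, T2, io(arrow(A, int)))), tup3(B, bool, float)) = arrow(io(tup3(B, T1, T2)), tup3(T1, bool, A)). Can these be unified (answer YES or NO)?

Decompose arrow/2: io(tup3(T, T2, io(arrow(A, int)))) = io(tup3(B, T1, T2)),  tup3(B, bool, float) = tup3(T1, bool, A).
Decompose io/1: tup3(T, T2, io(arrow(A, int))) = tup3(B, T1, T2).
Decompose tup3/3: T = B,  T2 = T1,  io(arrow(A, int)) = T2.
Bind T := B; no other remaining equation mentions T.
Bind T2 := T1; substituting into the one remaining equation that mentions T2 gives: io(arrow(A, int)) = T1.
Bind T1 := io(arrow(A, int)); substituting into the remaining equation gives: tup3(B, bool, float) = tup3(io(arrow(A, int)), bool, A). Substituting into the earlier binding gives T2 := io(arrow(A, int)).
Decompose tup3/3: B = io(arrow(A, int)),  bool = bool,  float = A.
Bind B := io(arrow(A, int)); no other remaining equation mentions B. Substituting into the earlier binding gives T := io(arrow(A, int)).
Delete trivial equation bool = bool.
Bind A := float. Substituting into the earlier bindings gives T := io(arrow(float, int)), T2 := io(arrow(float, int)), T1 := io(arrow(float, int)), B := io(arrow(float, int)).
No equations remain and no clash or occurs-check failure arose, so a unifier exists.

YES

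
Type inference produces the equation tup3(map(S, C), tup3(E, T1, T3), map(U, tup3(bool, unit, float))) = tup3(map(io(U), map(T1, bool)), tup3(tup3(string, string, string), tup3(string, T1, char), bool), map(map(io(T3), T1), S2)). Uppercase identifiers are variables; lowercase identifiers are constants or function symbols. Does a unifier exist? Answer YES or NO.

Decompose tup3/3: map(S, C) = map(io(U), map(T1, bool)),  tup3(E, T1, T3) = tup3(tup3(string, string, string), tup3(string, T1, char), bool),  map(U, tup3(bool, unit, float)) = map(map(io(T3), T1), S2).
Decompose map/2: S = io(U),  C = map(T1, bool).
Bind S := io(U); no other remaining equation mentions S.
Bind C := map(T1, bool); no other remaining equation mentions C.
Decompose tup3/3: E = tup3(string, string, string),  T1 = tup3(string, T1, char),  T3 = bool.
Bind E := tup3(string, string, string); no other remaining equation mentions E.
Occurs check fails: T1 occurs in tup3(string, T1, char); the equation T1 = tup3(string, T1, char) has no finite solution.

NO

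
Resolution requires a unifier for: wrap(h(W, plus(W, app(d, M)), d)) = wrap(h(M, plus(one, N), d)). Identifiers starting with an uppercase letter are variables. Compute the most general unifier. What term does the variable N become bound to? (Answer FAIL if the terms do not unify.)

app(d, one)

Decompose wrap/1: h(W, plus(W, app(d, M)), d) = h(M, plus(one, N), d).
Decompose h/3: W = M,  plus(W, app(d, M)) = plus(one, N),  d = d.
Bind W := M; substituting into the one remaining equation that mentions W gives: plus(M, app(d, M)) = plus(one, N).
Decompose plus/2: M = one,  app(d, M) = N.
Bind M := one; substituting into the one remaining equation that mentions M gives: app(d, one) = N. Substituting into the earlier binding gives W := one.
Bind N := app(d, one); no other remaining equation mentions N.
Delete trivial equation d = d.
MGU = { W := one, M := one, N := app(d, one) }, so N := app(d, one).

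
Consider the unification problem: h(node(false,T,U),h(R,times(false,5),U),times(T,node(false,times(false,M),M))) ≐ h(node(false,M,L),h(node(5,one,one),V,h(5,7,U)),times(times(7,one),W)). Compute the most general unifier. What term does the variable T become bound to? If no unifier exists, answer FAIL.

Decompose h/3: node(false,T,U) ≐ node(false,M,L),  h(R,times(false,5),U) ≐ h(node(5,one,one),V,h(5,7,U)),  times(T,node(false,times(false,M),M)) ≐ times(times(7,one),W).
Decompose node/3: false ≐ false,  T ≐ M,  U ≐ L.
Delete trivial equation false ≐ false.
Bind T := M; substituting into the one remaining equation that mentions T gives: times(M,node(false,times(false,M),M)) ≐ times(times(7,one),W).
Bind U := L; substituting into the one remaining equation that mentions U gives: h(R,times(false,5),L) ≐ h(node(5,one,one),V,h(5,7,L)).
Decompose h/3: R ≐ node(5,one,one),  times(false,5) ≐ V,  L ≐ h(5,7,L).
Bind R := node(5,one,one); no other remaining equation mentions R.
Bind V := times(false,5); no other remaining equation mentions V.
Occurs check fails: L occurs in h(5,7,L); the equation L ≐ h(5,7,L) has no finite solution.

FAIL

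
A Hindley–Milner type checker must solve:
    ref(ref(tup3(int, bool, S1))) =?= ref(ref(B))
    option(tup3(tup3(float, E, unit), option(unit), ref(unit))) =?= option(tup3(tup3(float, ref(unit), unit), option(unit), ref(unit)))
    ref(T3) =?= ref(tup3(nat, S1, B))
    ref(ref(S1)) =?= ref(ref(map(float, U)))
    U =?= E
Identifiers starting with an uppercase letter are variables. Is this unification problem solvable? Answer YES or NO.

Decompose ref/1: ref(tup3(int, bool, S1)) =?= ref(B).
Decompose ref/1: tup3(int, bool, S1) =?= B.
Bind B := tup3(int, bool, S1); substituting into the one remaining equation that mentions B gives: ref(T3) =?= ref(tup3(nat, S1, tup3(int, bool, S1))).
Decompose option/1: tup3(tup3(float, E, unit), option(unit), ref(unit)) =?= tup3(tup3(float, ref(unit), unit), option(unit), ref(unit)).
Decompose tup3/3: tup3(float, E, unit) =?= tup3(float, ref(unit), unit),  option(unit) =?= option(unit),  ref(unit) =?= ref(unit).
Decompose tup3/3: float =?= float,  E =?= ref(unit),  unit =?= unit.
Delete trivial equation float =?= float.
Bind E := ref(unit); substituting into the one remaining equation that mentions E gives: U =?= ref(unit).
Delete trivial equation unit =?= unit.
Delete trivial equation option(unit) =?= option(unit).
Delete trivial equation ref(unit) =?= ref(unit).
Decompose ref/1: T3 =?= tup3(nat, S1, tup3(int, bool, S1)).
Bind T3 := tup3(nat, S1, tup3(int, bool, S1)); no other remaining equation mentions T3.
Decompose ref/1: ref(S1) =?= ref(map(float, U)).
Decompose ref/1: S1 =?= map(float, U).
Bind S1 := map(float, U); no other remaining equation mentions S1. Substituting into the earlier bindings gives B := tup3(int, bool, map(float, U)), T3 := tup3(nat, map(float, U), tup3(int, bool, map(float, U))).
Bind U := ref(unit). Substituting into the earlier bindings gives B := tup3(int, bool, map(float, ref(unit))), T3 := tup3(nat, map(float, ref(unit)), tup3(int, bool, map(float, ref(unit)))), S1 := map(float, ref(unit)).
No equations remain and no clash or occurs-check failure arose, so a unifier exists.

YES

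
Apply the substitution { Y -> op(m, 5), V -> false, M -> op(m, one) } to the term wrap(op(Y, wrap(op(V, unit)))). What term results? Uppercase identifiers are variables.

Replace each occurrence of Y with op(m, 5).
Replace each occurrence of V with false.
Result: wrap(op(op(m, 5), wrap(op(false, unit)))).

wrap(op(op(m, 5), wrap(op(false, unit))))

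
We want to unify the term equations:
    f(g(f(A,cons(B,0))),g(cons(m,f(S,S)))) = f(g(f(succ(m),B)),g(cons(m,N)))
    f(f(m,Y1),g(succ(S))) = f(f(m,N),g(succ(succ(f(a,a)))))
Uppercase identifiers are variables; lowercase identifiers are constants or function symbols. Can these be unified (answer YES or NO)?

NO

Decompose f/2: g(f(A,cons(B,0))) = g(f(succ(m),B)),  g(cons(m,f(S,S))) = g(cons(m,N)).
Decompose g/1: f(A,cons(B,0)) = f(succ(m),B).
Decompose f/2: A = succ(m),  cons(B,0) = B.
Bind A := succ(m); no other remaining equation mentions A.
Occurs check fails: B occurs in cons(B,0); the equation B = cons(B,0) has no finite solution.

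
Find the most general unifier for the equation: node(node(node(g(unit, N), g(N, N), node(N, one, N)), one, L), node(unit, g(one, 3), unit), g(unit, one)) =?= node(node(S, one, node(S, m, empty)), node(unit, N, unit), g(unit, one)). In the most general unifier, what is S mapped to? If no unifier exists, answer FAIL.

Decompose node/3: node(node(g(unit, N), g(N, N), node(N, one, N)), one, L) =?= node(S, one, node(S, m, empty)),  node(unit, g(one, 3), unit) =?= node(unit, N, unit),  g(unit, one) =?= g(unit, one).
Decompose node/3: node(g(unit, N), g(N, N), node(N, one, N)) =?= S,  one =?= one,  L =?= node(S, m, empty).
Bind S := node(g(unit, N), g(N, N), node(N, one, N)); substituting into the one remaining equation that mentions S gives: L =?= node(node(g(unit, N), g(N, N), node(N, one, N)), m, empty).
Delete trivial equation one =?= one.
Bind L := node(node(g(unit, N), g(N, N), node(N, one, N)), m, empty); no other remaining equation mentions L.
Decompose node/3: unit =?= unit,  g(one, 3) =?= N,  unit =?= unit.
Delete trivial equation unit =?= unit.
Bind N := g(one, 3); no other remaining equation mentions N. Substituting into the earlier bindings gives S := node(g(unit, g(one, 3)), g(g(one, 3), g(one, 3)), node(g(one, 3), one, g(one, 3))), L := node(node(g(unit, g(one, 3)), g(g(one, 3), g(one, 3)), node(g(one, 3), one, g(one, 3))), m, empty).
Delete trivial equation unit =?= unit.
Delete trivial equation g(unit, one) =?= g(unit, one).
MGU = { S := node(g(unit, g(one, 3)), g(g(one, 3), g(one, 3)), node(g(one, 3), one, g(one, 3))), L := node(node(g(unit, g(one, 3)), g(g(one, 3), g(one, 3)), node(g(one, 3), one, g(one, 3))), m, empty), N := g(one, 3) }, so S := node(g(unit, g(one, 3)), g(g(one, 3), g(one, 3)), node(g(one, 3), one, g(one, 3))).

node(g(unit, g(one, 3)), g(g(one, 3), g(one, 3)), node(g(one, 3), one, g(one, 3)))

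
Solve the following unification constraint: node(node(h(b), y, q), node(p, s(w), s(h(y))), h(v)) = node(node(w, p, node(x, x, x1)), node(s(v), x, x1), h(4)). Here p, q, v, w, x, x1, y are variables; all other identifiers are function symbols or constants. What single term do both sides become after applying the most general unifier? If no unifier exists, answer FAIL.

node(node(h(b), s(4), node(s(h(b)), s(h(b)), s(h(s(4))))), node(s(4), s(h(b)), s(h(s(4)))), h(4))

Decompose node/3: node(h(b), y, q) = node(w, p, node(x, x, x1)),  node(p, s(w), s(h(y))) = node(s(v), x, x1),  h(v) = h(4).
Decompose node/3: h(b) = w,  y = p,  q = node(x, x, x1).
Bind w := h(b); substituting into the one remaining equation that mentions w gives: node(p, s(h(b)), s(h(y))) = node(s(v), x, x1).
Bind y := p; substituting into the one remaining equation that mentions y gives: node(p, s(h(b)), s(h(p))) = node(s(v), x, x1).
Bind q := node(x, x, x1); no other remaining equation mentions q.
Decompose node/3: p = s(v),  s(h(b)) = x,  s(h(p)) = x1.
Bind p := s(v); substituting into the one remaining equation that mentions p gives: s(h(s(v))) = x1. Substituting into the earlier binding gives y := s(v).
Bind x := s(h(b)); no other remaining equation mentions x. Substituting into the earlier binding gives q := node(s(h(b)), s(h(b)), x1).
Bind x1 := s(h(s(v))); no other remaining equation mentions x1. Substituting into the earlier binding gives q := node(s(h(b)), s(h(b)), s(h(s(v)))).
Decompose h/1: v = 4.
Bind v := 4. Substituting into the earlier bindings gives y := s(4), q := node(s(h(b)), s(h(b)), s(h(s(4)))), p := s(4), x1 := s(h(s(4))).
Applying the MGU to either side gives node(node(h(b), s(4), node(s(h(b)), s(h(b)), s(h(s(4))))), node(s(4), s(h(b)), s(h(s(4)))), h(4)).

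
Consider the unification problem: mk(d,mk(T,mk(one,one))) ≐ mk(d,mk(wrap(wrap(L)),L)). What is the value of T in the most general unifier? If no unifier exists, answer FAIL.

wrap(wrap(mk(one,one)))

Decompose mk/2: d ≐ d,  mk(T,mk(one,one)) ≐ mk(wrap(wrap(L)),L).
Delete trivial equation d ≐ d.
Decompose mk/2: T ≐ wrap(wrap(L)),  mk(one,one) ≐ L.
Bind T := wrap(wrap(L)); no other remaining equation mentions T.
Bind L := mk(one,one). Substituting into the earlier binding gives T := wrap(wrap(mk(one,one))).
MGU = { T := wrap(wrap(mk(one,one))), L := mk(one,one) }, so T := wrap(wrap(mk(one,one))).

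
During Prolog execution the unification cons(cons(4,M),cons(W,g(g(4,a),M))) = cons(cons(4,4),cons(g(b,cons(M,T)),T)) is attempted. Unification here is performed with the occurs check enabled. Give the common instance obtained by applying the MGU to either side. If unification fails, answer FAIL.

Decompose cons/2: cons(4,M) = cons(4,4),  cons(W,g(g(4,a),M)) = cons(g(b,cons(M,T)),T).
Decompose cons/2: 4 = 4,  M = 4.
Delete trivial equation 4 = 4.
Bind M := 4; substituting into the remaining equation gives: cons(W,g(g(4,a),4)) = cons(g(b,cons(4,T)),T).
Decompose cons/2: W = g(b,cons(4,T)),  g(g(4,a),4) = T.
Bind W := g(b,cons(4,T)); no other remaining equation mentions W.
Bind T := g(g(4,a),4). Substituting into the earlier binding gives W := g(b,cons(4,g(g(4,a),4))).
Applying the MGU to either side gives cons(cons(4,4),cons(g(b,cons(4,g(g(4,a),4))),g(g(4,a),4))).

cons(cons(4,4),cons(g(b,cons(4,g(g(4,a),4))),g(g(4,a),4)))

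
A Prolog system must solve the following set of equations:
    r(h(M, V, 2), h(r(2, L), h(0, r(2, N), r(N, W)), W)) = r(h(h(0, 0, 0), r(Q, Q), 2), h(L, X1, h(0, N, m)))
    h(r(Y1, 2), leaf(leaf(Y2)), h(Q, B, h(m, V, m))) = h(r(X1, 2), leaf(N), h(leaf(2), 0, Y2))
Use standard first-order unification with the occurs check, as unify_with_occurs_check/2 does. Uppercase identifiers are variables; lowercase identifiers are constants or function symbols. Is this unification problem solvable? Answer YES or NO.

Decompose r/2: h(M, V, 2) = h(h(0, 0, 0), r(Q, Q), 2),  h(r(2, L), h(0, r(2, N), r(N, W)), W) = h(L, X1, h(0, N, m)).
Decompose h/3: M = h(0, 0, 0),  V = r(Q, Q),  2 = 2.
Bind M := h(0, 0, 0); no other remaining equation mentions M.
Bind V := r(Q, Q); substituting into the one remaining equation that mentions V gives: h(r(Y1, 2), leaf(leaf(Y2)), h(Q, B, h(m, r(Q, Q), m))) = h(r(X1, 2), leaf(N), h(leaf(2), 0, Y2)).
Delete trivial equation 2 = 2.
Decompose h/3: r(2, L) = L,  h(0, r(2, N), r(N, W)) = X1,  W = h(0, N, m).
Occurs check fails: L occurs in r(2, L); the equation L = r(2, L) has no finite solution.

NO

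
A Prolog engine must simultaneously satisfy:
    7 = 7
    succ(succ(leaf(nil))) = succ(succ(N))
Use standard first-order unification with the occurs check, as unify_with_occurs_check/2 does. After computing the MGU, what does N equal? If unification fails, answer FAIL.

leaf(nil)

Delete trivial equation 7 = 7.
Decompose succ/1: succ(leaf(nil)) = succ(N).
Decompose succ/1: leaf(nil) = N.
Bind N := leaf(nil).
MGU = { N = leaf(nil) }, so N = leaf(nil).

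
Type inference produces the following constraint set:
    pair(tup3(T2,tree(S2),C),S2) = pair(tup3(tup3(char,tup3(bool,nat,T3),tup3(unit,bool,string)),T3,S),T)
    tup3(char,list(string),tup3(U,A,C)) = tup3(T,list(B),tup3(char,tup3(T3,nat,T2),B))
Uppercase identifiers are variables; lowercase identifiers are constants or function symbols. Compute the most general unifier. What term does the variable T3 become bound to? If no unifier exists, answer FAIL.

tree(char)

Decompose pair/2: tup3(T2,tree(S2),C) = tup3(tup3(char,tup3(bool,nat,T3),tup3(unit,bool,string)),T3,S),  S2 = T.
Decompose tup3/3: T2 = tup3(char,tup3(bool,nat,T3),tup3(unit,bool,string)),  tree(S2) = T3,  C = S.
Bind T2 := tup3(char,tup3(bool,nat,T3),tup3(unit,bool,string)); substituting into the one remaining equation that mentions T2 gives: tup3(char,list(string),tup3(U,A,C)) = tup3(T,list(B),tup3(char,tup3(T3,nat,tup3(char,tup3(bool,nat,T3),tup3(unit,bool,string))),B)).
Bind T3 := tree(S2); substituting into the one remaining equation that mentions T3 gives: tup3(char,list(string),tup3(U,A,C)) = tup3(T,list(B),tup3(char,tup3(tree(S2),nat,tup3(char,tup3(bool,nat,tree(S2)),tup3(unit,bool,string))),B)). Substituting into the earlier binding gives T2 := tup3(char,tup3(bool,nat,tree(S2)),tup3(unit,bool,string)).
Bind C := S; substituting into the one remaining equation that mentions C gives: tup3(char,list(string),tup3(U,A,S)) = tup3(T,list(B),tup3(char,tup3(tree(S2),nat,tup3(char,tup3(bool,nat,tree(S2)),tup3(unit,bool,string))),B)).
Bind S2 := T; substituting into the remaining equation gives: tup3(char,list(string),tup3(U,A,S)) = tup3(T,list(B),tup3(char,tup3(tree(T),nat,tup3(char,tup3(bool,nat,tree(T)),tup3(unit,bool,string))),B)). Substituting into the earlier bindings gives T2 := tup3(char,tup3(bool,nat,tree(T)),tup3(unit,bool,string)), T3 := tree(T).
Decompose tup3/3: char = T,  list(string) = list(B),  tup3(U,A,S) = tup3(char,tup3(tree(T),nat,tup3(char,tup3(bool,nat,tree(T)),tup3(unit,bool,string))),B).
Bind T := char; substituting into the one remaining equation that mentions T gives: tup3(U,A,S) = tup3(char,tup3(tree(char),nat,tup3(char,tup3(bool,nat,tree(char)),tup3(unit,bool,string))),B). Substituting into the earlier bindings gives T2 := tup3(char,tup3(bool,nat,tree(char)),tup3(unit,bool,string)), T3 := tree(char), S2 := char.
Decompose list/1: string = B.
Bind B := string; substituting into the remaining equation gives: tup3(U,A,S) = tup3(char,tup3(tree(char),nat,tup3(char,tup3(bool,nat,tree(char)),tup3(unit,bool,string))),string).
Decompose tup3/3: U = char,  A = tup3(tree(char),nat,tup3(char,tup3(bool,nat,tree(char)),tup3(unit,bool,string))),  S = string.
Bind U := char; no other remaining equation mentions U.
Bind A := tup3(tree(char),nat,tup3(char,tup3(bool,nat,tree(char)),tup3(unit,bool,string))); no other remaining equation mentions A.
Bind S := string. Substituting into the earlier binding gives C := string.
MGU = { T2 := tup3(char,tup3(bool,nat,tree(char)),tup3(unit,bool,string)), T3 := tree(char), C := string, S2 := char, T := char, B := string, U := char, A := tup3(tree(char),nat,tup3(char,tup3(bool,nat,tree(char)),tup3(unit,bool,string))), S := string }, so T3 := tree(char).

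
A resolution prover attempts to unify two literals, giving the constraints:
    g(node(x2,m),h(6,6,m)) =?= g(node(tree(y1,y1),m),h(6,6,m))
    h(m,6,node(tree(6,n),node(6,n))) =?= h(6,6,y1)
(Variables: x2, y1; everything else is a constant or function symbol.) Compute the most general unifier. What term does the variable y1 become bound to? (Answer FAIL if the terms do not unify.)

FAIL

Decompose g/2: node(x2,m) =?= node(tree(y1,y1),m),  h(6,6,m) =?= h(6,6,m).
Decompose node/2: x2 =?= tree(y1,y1),  m =?= m.
Bind x2 := tree(y1,y1); no other remaining equation mentions x2.
Delete trivial equation m =?= m.
Delete trivial equation h(6,6,m) =?= h(6,6,m).
Decompose h/3: m =?= 6,  6 =?= 6,  node(tree(6,n),node(6,n)) =?= y1.
Clash: constants m and 6 differ; no unifier exists.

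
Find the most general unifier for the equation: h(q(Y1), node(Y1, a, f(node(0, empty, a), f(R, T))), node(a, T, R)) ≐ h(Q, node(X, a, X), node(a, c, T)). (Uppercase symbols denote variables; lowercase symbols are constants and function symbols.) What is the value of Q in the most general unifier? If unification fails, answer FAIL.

q(f(node(0, empty, a), f(c, c)))

Decompose h/3: q(Y1) ≐ Q,  node(Y1, a, f(node(0, empty, a), f(R, T))) ≐ node(X, a, X),  node(a, T, R) ≐ node(a, c, T).
Bind Q := q(Y1); no other remaining equation mentions Q.
Decompose node/3: Y1 ≐ X,  a ≐ a,  f(node(0, empty, a), f(R, T)) ≐ X.
Bind Y1 := X; no other remaining equation mentions Y1. Substituting into the earlier binding gives Q := q(X).
Delete trivial equation a ≐ a.
Bind X := f(node(0, empty, a), f(R, T)); no other remaining equation mentions X. Substituting into the earlier bindings gives Q := q(f(node(0, empty, a), f(R, T))), Y1 := f(node(0, empty, a), f(R, T)).
Decompose node/3: a ≐ a,  T ≐ c,  R ≐ T.
Delete trivial equation a ≐ a.
Bind T := c; substituting into the remaining equation gives: R ≐ c. Substituting into the earlier bindings gives Q := q(f(node(0, empty, a), f(R, c))), Y1 := f(node(0, empty, a), f(R, c)), X := f(node(0, empty, a), f(R, c)).
Bind R := c. Substituting into the earlier bindings gives Q := q(f(node(0, empty, a), f(c, c))), Y1 := f(node(0, empty, a), f(c, c)), X := f(node(0, empty, a), f(c, c)).
MGU = { Q ↦ q(f(node(0, empty, a), f(c, c))), Y1 ↦ f(node(0, empty, a), f(c, c)), X ↦ f(node(0, empty, a), f(c, c)), T ↦ c, R ↦ c }, so Q ↦ q(f(node(0, empty, a), f(c, c))).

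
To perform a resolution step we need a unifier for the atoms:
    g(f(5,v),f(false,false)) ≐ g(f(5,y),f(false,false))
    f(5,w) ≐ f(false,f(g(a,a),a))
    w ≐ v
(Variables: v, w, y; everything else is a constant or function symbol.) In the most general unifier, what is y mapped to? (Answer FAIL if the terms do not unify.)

Decompose g/2: f(5,v) ≐ f(5,y),  f(false,false) ≐ f(false,false).
Decompose f/2: 5 ≐ 5,  v ≐ y.
Delete trivial equation 5 ≐ 5.
Bind v := y; substituting into the one remaining equation that mentions v gives: w ≐ y.
Delete trivial equation f(false,false) ≐ f(false,false).
Decompose f/2: 5 ≐ false,  w ≐ f(g(a,a),a).
Clash: constants 5 and false differ; no unifier exists.

FAIL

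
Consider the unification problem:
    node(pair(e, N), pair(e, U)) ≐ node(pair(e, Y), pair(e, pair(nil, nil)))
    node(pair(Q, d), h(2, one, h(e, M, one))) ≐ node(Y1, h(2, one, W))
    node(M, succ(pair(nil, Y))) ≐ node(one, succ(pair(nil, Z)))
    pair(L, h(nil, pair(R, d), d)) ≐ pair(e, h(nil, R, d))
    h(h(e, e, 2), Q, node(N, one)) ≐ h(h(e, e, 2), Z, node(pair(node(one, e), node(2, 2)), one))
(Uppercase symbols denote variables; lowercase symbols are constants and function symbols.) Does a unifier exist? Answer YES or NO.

Decompose node/2: pair(e, N) ≐ pair(e, Y),  pair(e, U) ≐ pair(e, pair(nil, nil)).
Decompose pair/2: e ≐ e,  N ≐ Y.
Delete trivial equation e ≐ e.
Bind N := Y; substituting into the one remaining equation that mentions N gives: h(h(e, e, 2), Q, node(Y, one)) ≐ h(h(e, e, 2), Z, node(pair(node(one, e), node(2, 2)), one)).
Decompose pair/2: e ≐ e,  U ≐ pair(nil, nil).
Delete trivial equation e ≐ e.
Bind U := pair(nil, nil); no other remaining equation mentions U.
Decompose node/2: pair(Q, d) ≐ Y1,  h(2, one, h(e, M, one)) ≐ h(2, one, W).
Bind Y1 := pair(Q, d); no other remaining equation mentions Y1.
Decompose h/3: 2 ≐ 2,  one ≐ one,  h(e, M, one) ≐ W.
Delete trivial equation 2 ≐ 2.
Delete trivial equation one ≐ one.
Bind W := h(e, M, one); no other remaining equation mentions W.
Decompose node/2: M ≐ one,  succ(pair(nil, Y)) ≐ succ(pair(nil, Z)).
Bind M := one; no other remaining equation mentions M. Substituting into the earlier binding gives W := h(e, one, one).
Decompose succ/1: pair(nil, Y) ≐ pair(nil, Z).
Decompose pair/2: nil ≐ nil,  Y ≐ Z.
Delete trivial equation nil ≐ nil.
Bind Y := Z; substituting into the one remaining equation that mentions Y gives: h(h(e, e, 2), Q, node(Z, one)) ≐ h(h(e, e, 2), Z, node(pair(node(one, e), node(2, 2)), one)). Substituting into the earlier binding gives N := Z.
Decompose pair/2: L ≐ e,  h(nil, pair(R, d), d) ≐ h(nil, R, d).
Bind L := e; no other remaining equation mentions L.
Decompose h/3: nil ≐ nil,  pair(R, d) ≐ R,  d ≐ d.
Delete trivial equation nil ≐ nil.
Occurs check fails: R occurs in pair(R, d); the equation R ≐ pair(R, d) has no finite solution.

NO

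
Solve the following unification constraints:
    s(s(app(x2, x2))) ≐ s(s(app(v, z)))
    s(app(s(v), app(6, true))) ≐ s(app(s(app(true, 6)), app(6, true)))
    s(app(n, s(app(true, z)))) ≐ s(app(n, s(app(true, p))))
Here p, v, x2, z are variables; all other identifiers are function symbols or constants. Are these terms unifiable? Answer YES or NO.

YES

Decompose s/1: s(app(x2, x2)) ≐ s(app(v, z)).
Decompose s/1: app(x2, x2) ≐ app(v, z).
Decompose app/2: x2 ≐ v,  x2 ≐ z.
Bind x2 := v; substituting into the one remaining equation that mentions x2 gives: v ≐ z.
Bind v := z; substituting into the one remaining equation that mentions v gives: s(app(s(z), app(6, true))) ≐ s(app(s(app(true, 6)), app(6, true))). Substituting into the earlier binding gives x2 := z.
Decompose s/1: app(s(z), app(6, true)) ≐ app(s(app(true, 6)), app(6, true)).
Decompose app/2: s(z) ≐ s(app(true, 6)),  app(6, true) ≐ app(6, true).
Decompose s/1: z ≐ app(true, 6).
Bind z := app(true, 6); substituting into the one remaining equation that mentions z gives: s(app(n, s(app(true, app(true, 6))))) ≐ s(app(n, s(app(true, p)))). Substituting into the earlier bindings gives x2 := app(true, 6), v := app(true, 6).
Delete trivial equation app(6, true) ≐ app(6, true).
Decompose s/1: app(n, s(app(true, app(true, 6)))) ≐ app(n, s(app(true, p))).
Decompose app/2: n ≐ n,  s(app(true, app(true, 6))) ≐ s(app(true, p)).
Delete trivial equation n ≐ n.
Decompose s/1: app(true, app(true, 6)) ≐ app(true, p).
Decompose app/2: true ≐ true,  app(true, 6) ≐ p.
Delete trivial equation true ≐ true.
Bind p := app(true, 6).
No equations remain and no clash or occurs-check failure arose, so a unifier exists.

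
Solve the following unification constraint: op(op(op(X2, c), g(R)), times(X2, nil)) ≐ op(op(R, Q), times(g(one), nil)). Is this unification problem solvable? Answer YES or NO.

Decompose op/2: op(op(X2, c), g(R)) ≐ op(R, Q),  times(X2, nil) ≐ times(g(one), nil).
Decompose op/2: op(X2, c) ≐ R,  g(R) ≐ Q.
Bind R := op(X2, c); substituting into the one remaining equation that mentions R gives: g(op(X2, c)) ≐ Q.
Bind Q := g(op(X2, c)); no other remaining equation mentions Q.
Decompose times/2: X2 ≐ g(one),  nil ≐ nil.
Bind X2 := g(one); no other remaining equation mentions X2. Substituting into the earlier bindings gives R := op(g(one), c), Q := g(op(g(one), c)).
Delete trivial equation nil ≐ nil.
No equations remain and no clash or occurs-check failure arose, so a unifier exists.

YES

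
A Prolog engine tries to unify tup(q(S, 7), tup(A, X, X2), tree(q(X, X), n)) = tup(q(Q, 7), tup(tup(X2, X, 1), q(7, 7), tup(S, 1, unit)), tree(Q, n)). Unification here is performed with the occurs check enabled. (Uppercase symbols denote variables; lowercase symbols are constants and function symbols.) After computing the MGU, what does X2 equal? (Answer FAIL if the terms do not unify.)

tup(q(q(7, 7), q(7, 7)), 1, unit)

Decompose tup/3: q(S, 7) = q(Q, 7),  tup(A, X, X2) = tup(tup(X2, X, 1), q(7, 7), tup(S, 1, unit)),  tree(q(X, X), n) = tree(Q, n).
Decompose q/2: S = Q,  7 = 7.
Bind S := Q; substituting into the one remaining equation that mentions S gives: tup(A, X, X2) = tup(tup(X2, X, 1), q(7, 7), tup(Q, 1, unit)).
Delete trivial equation 7 = 7.
Decompose tup/3: A = tup(X2, X, 1),  X = q(7, 7),  X2 = tup(Q, 1, unit).
Bind A := tup(X2, X, 1); no other remaining equation mentions A.
Bind X := q(7, 7); substituting into the one remaining equation that mentions X gives: tree(q(q(7, 7), q(7, 7)), n) = tree(Q, n). Substituting into the earlier binding gives A := tup(X2, q(7, 7), 1).
Bind X2 := tup(Q, 1, unit); no other remaining equation mentions X2. Substituting into the earlier binding gives A := tup(tup(Q, 1, unit), q(7, 7), 1).
Decompose tree/2: q(q(7, 7), q(7, 7)) = Q,  n = n.
Bind Q := q(q(7, 7), q(7, 7)); no other remaining equation mentions Q. Substituting into the earlier bindings gives S := q(q(7, 7), q(7, 7)), A := tup(tup(q(q(7, 7), q(7, 7)), 1, unit), q(7, 7), 1), X2 := tup(q(q(7, 7), q(7, 7)), 1, unit).
Delete trivial equation n = n.
MGU = { S ↦ q(q(7, 7), q(7, 7)), A ↦ tup(tup(q(q(7, 7), q(7, 7)), 1, unit), q(7, 7), 1), X ↦ q(7, 7), X2 ↦ tup(q(q(7, 7), q(7, 7)), 1, unit), Q ↦ q(q(7, 7), q(7, 7)) }, so X2 ↦ tup(q(q(7, 7), q(7, 7)), 1, unit).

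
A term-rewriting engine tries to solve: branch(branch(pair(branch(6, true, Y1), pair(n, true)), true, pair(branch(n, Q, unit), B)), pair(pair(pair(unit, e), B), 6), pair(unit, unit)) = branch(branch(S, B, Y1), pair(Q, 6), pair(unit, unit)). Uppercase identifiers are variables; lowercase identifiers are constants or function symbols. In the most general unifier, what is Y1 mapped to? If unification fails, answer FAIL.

Decompose branch/3: branch(pair(branch(6, true, Y1), pair(n, true)), true, pair(branch(n, Q, unit), B)) = branch(S, B, Y1),  pair(pair(pair(unit, e), B), 6) = pair(Q, 6),  pair(unit, unit) = pair(unit, unit).
Decompose branch/3: pair(branch(6, true, Y1), pair(n, true)) = S,  true = B,  pair(branch(n, Q, unit), B) = Y1.
Bind S := pair(branch(6, true, Y1), pair(n, true)); no other remaining equation mentions S.
Bind B := true; substituting into the 2 remaining equations that mention B gives: pair(branch(n, Q, unit), true) = Y1,  pair(pair(pair(unit, e), true), 6) = pair(Q, 6).
Bind Y1 := pair(branch(n, Q, unit), true); no other remaining equation mentions Y1. Substituting into the earlier binding gives S := pair(branch(6, true, pair(branch(n, Q, unit), true)), pair(n, true)).
Decompose pair/2: pair(pair(unit, e), true) = Q,  6 = 6.
Bind Q := pair(pair(unit, e), true); no other remaining equation mentions Q. Substituting into the earlier bindings gives S := pair(branch(6, true, pair(branch(n, pair(pair(unit, e), true), unit), true)), pair(n, true)), Y1 := pair(branch(n, pair(pair(unit, e), true), unit), true).
Delete trivial equation 6 = 6.
Delete trivial equation pair(unit, unit) = pair(unit, unit).
MGU = { S := pair(branch(6, true, pair(branch(n, pair(pair(unit, e), true), unit), true)), pair(n, true)), B := true, Y1 := pair(branch(n, pair(pair(unit, e), true), unit), true), Q := pair(pair(unit, e), true) }, so Y1 := pair(branch(n, pair(pair(unit, e), true), unit), true).

pair(branch(n, pair(pair(unit, e), true), unit), true)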